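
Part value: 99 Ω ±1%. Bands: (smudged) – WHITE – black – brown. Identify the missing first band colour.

white

99 Ω = 99 × 10^0.
The first band gives digit 9 of the significand, and 9 is white.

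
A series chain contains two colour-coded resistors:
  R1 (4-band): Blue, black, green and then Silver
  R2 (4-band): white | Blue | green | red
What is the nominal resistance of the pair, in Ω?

15600000 Ω

R1: blue, black → 60; green ×10^5 → 6000000 Ω.
R2: white, blue → 96; green ×10^5 → 9600000 Ω.
Series: 6000000 + 9600000 = 15600000 Ω.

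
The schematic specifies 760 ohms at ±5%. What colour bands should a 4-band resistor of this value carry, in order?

760 Ω = 76 × 10^1.
7 → violet
6 → blue
Multiplier 10^1 → brown.
±5% tolerance → gold.

violet, blue, brown, gold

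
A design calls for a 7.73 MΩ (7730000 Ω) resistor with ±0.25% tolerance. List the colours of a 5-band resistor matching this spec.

7730000 Ω = 773 × 10^4.
7 → violet
7 → violet
3 → orange
Multiplier 10^4 → yellow.
±0.25% tolerance → blue.

violet, violet, orange, yellow, blue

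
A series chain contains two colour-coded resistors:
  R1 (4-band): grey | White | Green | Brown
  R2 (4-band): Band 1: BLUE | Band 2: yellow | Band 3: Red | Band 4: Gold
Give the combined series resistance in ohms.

R1: grey, white → 89; green ×10^5 → 8900000 Ω.
R2: blue, yellow → 64; red ×10^2 → 6400 Ω.
Series: 8900000 + 6400 = 8906400 Ω.

8906400 Ω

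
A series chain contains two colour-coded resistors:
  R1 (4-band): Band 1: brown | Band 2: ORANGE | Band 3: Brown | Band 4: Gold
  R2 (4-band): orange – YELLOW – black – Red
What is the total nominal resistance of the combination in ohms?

R1: brown, orange → 13; brown ×10 → 130 Ω.
R2: orange, yellow → 34; black ×1 → 34 Ω.
Series: 130 + 34 = 164 Ω.

164 Ω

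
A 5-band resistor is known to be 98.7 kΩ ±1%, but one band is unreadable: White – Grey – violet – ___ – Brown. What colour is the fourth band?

red

98700 Ω = 987 × 10^2.
The fourth band is the multiplier, 10^2, which is red.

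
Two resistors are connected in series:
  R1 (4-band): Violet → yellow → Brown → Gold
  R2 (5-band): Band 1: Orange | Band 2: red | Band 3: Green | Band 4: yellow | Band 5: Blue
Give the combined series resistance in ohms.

3250740 Ω

R1: violet, yellow → 74; brown ×10 → 740 Ω.
R2: orange, red, green → 325; yellow ×10^4 → 3250000 Ω.
Series: 740 + 3250000 = 3250740 Ω.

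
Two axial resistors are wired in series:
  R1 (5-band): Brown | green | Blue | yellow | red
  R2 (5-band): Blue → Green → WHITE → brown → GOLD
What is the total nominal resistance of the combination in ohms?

R1: brown, green, blue → 156; yellow ×10^4 → 1560000 Ω.
R2: blue, green, white → 659; brown ×10 → 6590 Ω.
Series: 1560000 + 6590 = 1566590 Ω.

1566590 Ω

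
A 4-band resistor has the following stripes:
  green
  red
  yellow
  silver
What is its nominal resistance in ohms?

Green → 5 (first significant figure)
Red → 2 (second significant figure)
Yellow → ×10^4 multiplier
52 × 10000 = 520000 Ω

520000 Ω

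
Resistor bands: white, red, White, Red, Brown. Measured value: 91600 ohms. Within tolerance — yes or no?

no

White → 9 (first significant figure)
Red → 2 (second significant figure)
White → 9 (third significant figure)
Red → ×10^2 multiplier
Brown → ±1% tolerance
929 × 100 = 92900 Ω
Allowed range: 91971 Ω to 93829 Ω.
91600 ohms lies outside that range.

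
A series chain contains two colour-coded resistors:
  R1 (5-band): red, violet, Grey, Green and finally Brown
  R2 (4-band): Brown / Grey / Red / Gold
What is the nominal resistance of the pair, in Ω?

R1: red, violet, grey → 278; green ×10^5 → 27800000 Ω.
R2: brown, grey → 18; red ×10^2 → 1800 Ω.
Series: 27800000 + 1800 = 27801800 Ω.

27801800 Ω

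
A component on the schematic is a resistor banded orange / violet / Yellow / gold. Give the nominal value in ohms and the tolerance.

370000 Ω ±5%

Orange → 3 (first significant figure)
Violet → 7 (second significant figure)
Yellow → ×10^4 multiplier
Gold → ±5% tolerance
37 × 10000 = 370000 Ω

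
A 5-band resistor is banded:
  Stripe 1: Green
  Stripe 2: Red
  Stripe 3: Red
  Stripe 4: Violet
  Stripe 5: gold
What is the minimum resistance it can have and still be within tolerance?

Green → 5 (first significant figure)
Red → 2 (second significant figure)
Red → 2 (third significant figure)
Violet → ×10^7 multiplier
Gold → ±5% tolerance
522 × 10000000 = 5220000000 Ω
Minimum = 5220000000 × (1 − 5/100) = 4959000000 Ω.

4959000000 Ω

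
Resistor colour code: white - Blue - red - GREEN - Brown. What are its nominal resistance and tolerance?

96200000 Ω ±1%

White → 9 (first significant figure)
Blue → 6 (second significant figure)
Red → 2 (third significant figure)
Green → ×10^5 multiplier
Brown → ±1% tolerance
962 × 100000 = 96200000 Ω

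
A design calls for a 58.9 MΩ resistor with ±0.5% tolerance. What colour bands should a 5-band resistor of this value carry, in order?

58900000 Ω = 589 × 10^5.
5 → green
8 → grey
9 → white
Multiplier 10^5 → green.
±0.5% tolerance → green.

green, grey, white, green, green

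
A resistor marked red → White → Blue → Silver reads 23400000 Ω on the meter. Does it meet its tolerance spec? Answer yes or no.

no

Red → 2 (first significant figure)
White → 9 (second significant figure)
Blue → ×10^6 multiplier
Silver → ±10% tolerance
29 × 1000000 = 29000000 Ω
Allowed range: 26100000 Ω to 31900000 Ω.
23400000 Ω lies outside that range.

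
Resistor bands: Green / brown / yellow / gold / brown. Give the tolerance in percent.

±1%

The last band, brown, is the tolerance band.
Brown corresponds to ±1%.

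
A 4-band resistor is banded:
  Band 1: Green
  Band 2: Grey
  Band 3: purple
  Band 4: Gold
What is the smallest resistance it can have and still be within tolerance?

551000000 Ω

Green → 5 (first significant figure)
Grey → 8 (second significant figure)
Violet → ×10^7 multiplier
Gold → ±5% tolerance
58 × 10000000 = 580000000 Ω
Smallest = 580000000 × (1 − 5/100) = 551000000 Ω.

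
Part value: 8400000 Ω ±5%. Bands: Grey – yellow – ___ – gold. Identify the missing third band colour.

green

8400000 Ω = 84 × 10^5.
The third band is the multiplier, 10^5, which is green.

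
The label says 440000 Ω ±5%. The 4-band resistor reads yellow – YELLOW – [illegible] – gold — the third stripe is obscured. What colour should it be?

440000 Ω = 44 × 10^4.
The third band is the multiplier, 10^4, which is yellow.

yellow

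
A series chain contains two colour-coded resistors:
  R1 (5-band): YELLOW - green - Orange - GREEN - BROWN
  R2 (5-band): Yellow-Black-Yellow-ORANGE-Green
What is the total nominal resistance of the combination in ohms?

45704000 Ω

R1: yellow, green, orange → 453; green ×10^5 → 45300000 Ω.
R2: yellow, black, yellow → 404; orange ×10^3 → 404000 Ω.
Series: 45300000 + 404000 = 45704000 Ω.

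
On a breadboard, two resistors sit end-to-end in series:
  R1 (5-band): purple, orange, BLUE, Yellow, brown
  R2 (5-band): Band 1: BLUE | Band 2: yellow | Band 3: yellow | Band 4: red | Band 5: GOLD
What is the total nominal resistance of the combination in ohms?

7424400 Ω

R1: violet, orange, blue → 736; yellow ×10^4 → 7360000 Ω.
R2: blue, yellow, yellow → 644; red ×10^2 → 64400 Ω.
Series: 7360000 + 64400 = 7424400 Ω.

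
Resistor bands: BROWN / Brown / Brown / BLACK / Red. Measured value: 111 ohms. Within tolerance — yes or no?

Brown → 1 (first significant figure)
Brown → 1 (second significant figure)
Brown → 1 (third significant figure)
Black → ×1 multiplier
Red → ±2% tolerance
111 × 1 = 111 Ω
Allowed range: 108.78 Ω to 113.22 Ω.
111 ohms lies inside that range.

yes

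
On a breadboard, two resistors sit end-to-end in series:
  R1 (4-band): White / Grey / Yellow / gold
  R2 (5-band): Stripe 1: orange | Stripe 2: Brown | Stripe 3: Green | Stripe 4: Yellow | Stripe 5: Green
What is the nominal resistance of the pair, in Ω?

R1: white, grey → 98; yellow ×10^4 → 980000 Ω.
R2: orange, brown, green → 315; yellow ×10^4 → 3150000 Ω.
Series: 980000 + 3150000 = 4130000 Ω.

4130000 Ω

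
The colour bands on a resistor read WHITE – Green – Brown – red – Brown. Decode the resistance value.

95100 Ω

White → 9 (first significant figure)
Green → 5 (second significant figure)
Brown → 1 (third significant figure)
Red → ×10^2 multiplier
951 × 100 = 95100 Ω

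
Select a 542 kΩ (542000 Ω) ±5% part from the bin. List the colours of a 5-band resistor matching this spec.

542000 Ω = 542 × 10^3.
5 → green
4 → yellow
2 → red
Multiplier 10^3 → orange.
±5% tolerance → gold.

green, yellow, red, orange, gold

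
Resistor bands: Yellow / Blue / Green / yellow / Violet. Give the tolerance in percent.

The last band, violet, is the tolerance band.
Violet corresponds to ±0.1%.

±0.1%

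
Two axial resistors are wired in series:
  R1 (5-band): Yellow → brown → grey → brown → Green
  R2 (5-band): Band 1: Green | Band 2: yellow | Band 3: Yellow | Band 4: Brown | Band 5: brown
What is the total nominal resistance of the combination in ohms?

9620 Ω

R1: yellow, brown, grey → 418; brown ×10 → 4180 Ω.
R2: green, yellow, yellow → 544; brown ×10 → 5440 Ω.
Series: 4180 + 5440 = 9620 Ω.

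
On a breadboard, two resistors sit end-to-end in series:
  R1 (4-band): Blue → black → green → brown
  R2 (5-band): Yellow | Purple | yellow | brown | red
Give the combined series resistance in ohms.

R1: blue, black → 60; green ×10^5 → 6000000 Ω.
R2: yellow, violet, yellow → 474; brown ×10 → 4740 Ω.
Series: 6000000 + 4740 = 6004740 Ω.

6004740 Ω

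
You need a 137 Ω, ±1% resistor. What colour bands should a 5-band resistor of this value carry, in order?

brown, orange, violet, black, brown

137 Ω = 137 × 10^0.
1 → brown
3 → orange
7 → violet
Multiplier 10^0 → black.
±1% tolerance → brown.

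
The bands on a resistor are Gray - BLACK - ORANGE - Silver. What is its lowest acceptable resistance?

72000 Ω

Grey → 8 (first significant figure)
Black → 0 (second significant figure)
Orange → ×10^3 multiplier
Silver → ±10% tolerance
80 × 1000 = 80000 Ω
Lowest = 80000 × (1 − 10/100) = 72000 Ω.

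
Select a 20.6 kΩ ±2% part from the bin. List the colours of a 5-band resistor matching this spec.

red, black, blue, red, red

20600 Ω = 206 × 10^2.
2 → red
0 → black
6 → blue
Multiplier 10^2 → red.
±2% tolerance → red.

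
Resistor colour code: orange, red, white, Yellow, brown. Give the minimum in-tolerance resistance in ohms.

Orange → 3 (first significant figure)
Red → 2 (second significant figure)
White → 9 (third significant figure)
Yellow → ×10^4 multiplier
Brown → ±1% tolerance
329 × 10000 = 3290000 Ω
Minimum = 3290000 × (1 − 1/100) = 3257100 Ω.

3257100 Ω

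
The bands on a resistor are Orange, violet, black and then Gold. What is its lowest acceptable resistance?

Orange → 3 (first significant figure)
Violet → 7 (second significant figure)
Black → ×1 multiplier
Gold → ±5% tolerance
37 × 1 = 37 Ω
Lowest = 37 × (1 − 5/100) = 35.15 Ω.

35.15 Ω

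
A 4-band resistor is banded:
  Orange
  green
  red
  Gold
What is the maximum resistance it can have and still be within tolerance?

Orange → 3 (first significant figure)
Green → 5 (second significant figure)
Red → ×10^2 multiplier
Gold → ±5% tolerance
35 × 100 = 3500 Ω
Maximum = 3500 × (1 + 5/100) = 3675 Ω.

3675 Ω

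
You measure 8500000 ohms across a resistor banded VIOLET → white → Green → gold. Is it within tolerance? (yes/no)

no

Violet → 7 (first significant figure)
White → 9 (second significant figure)
Green → ×10^5 multiplier
Gold → ±5% tolerance
79 × 100000 = 7900000 Ω
Allowed range: 7505000 Ω to 8295000 Ω.
8500000 ohms lies outside that range.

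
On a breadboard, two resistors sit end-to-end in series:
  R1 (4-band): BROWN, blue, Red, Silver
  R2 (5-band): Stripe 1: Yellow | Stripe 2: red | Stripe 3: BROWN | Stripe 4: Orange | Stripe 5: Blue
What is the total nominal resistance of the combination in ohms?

R1: brown, blue → 16; red ×10^2 → 1600 Ω.
R2: yellow, red, brown → 421; orange ×10^3 → 421000 Ω.
Series: 1600 + 421000 = 422600 Ω.

422600 Ω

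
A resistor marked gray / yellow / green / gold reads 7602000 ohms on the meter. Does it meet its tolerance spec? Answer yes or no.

no

Grey → 8 (first significant figure)
Yellow → 4 (second significant figure)
Green → ×10^5 multiplier
Gold → ±5% tolerance
84 × 100000 = 8400000 Ω
Allowed range: 7980000 Ω to 8820000 Ω.
7602000 ohms lies outside that range.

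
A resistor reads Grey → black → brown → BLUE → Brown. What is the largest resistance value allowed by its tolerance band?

Grey → 8 (first significant figure)
Black → 0 (second significant figure)
Brown → 1 (third significant figure)
Blue → ×10^6 multiplier
Brown → ±1% tolerance
801 × 1000000 = 801000000 Ω
Largest = 801000000 × (1 + 1/100) = 809010000 Ω.

809010000 Ω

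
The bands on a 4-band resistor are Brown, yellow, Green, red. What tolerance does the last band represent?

±2%

The last band, red, is the tolerance band.
Red corresponds to ±2%.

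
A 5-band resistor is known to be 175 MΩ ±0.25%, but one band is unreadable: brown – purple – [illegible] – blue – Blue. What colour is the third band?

green

175000000 Ω = 175 × 10^6.
The third band gives digit 5 of the significand, and 5 is green.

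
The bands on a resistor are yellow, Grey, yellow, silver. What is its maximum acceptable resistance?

Yellow → 4 (first significant figure)
Grey → 8 (second significant figure)
Yellow → ×10^4 multiplier
Silver → ±10% tolerance
48 × 10000 = 480000 Ω
Maximum = 480000 × (1 + 10/100) = 528000 Ω.

528000 Ω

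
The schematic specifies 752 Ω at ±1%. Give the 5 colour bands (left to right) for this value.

752 Ω = 752 × 10^0.
7 → violet
5 → green
2 → red
Multiplier 10^0 → black.
±1% tolerance → brown.

violet, green, red, black, brown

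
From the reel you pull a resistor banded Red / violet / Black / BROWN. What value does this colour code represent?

27 Ω

Red → 2 (first significant figure)
Violet → 7 (second significant figure)
Black → ×1 multiplier
27 × 1 = 27 Ω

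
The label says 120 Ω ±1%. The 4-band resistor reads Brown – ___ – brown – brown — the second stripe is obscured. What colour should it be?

red

120 Ω = 12 × 10^1.
The second band gives digit 2 of the significand, and 2 is red.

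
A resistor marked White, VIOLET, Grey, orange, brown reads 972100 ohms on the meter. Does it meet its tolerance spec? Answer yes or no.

White → 9 (first significant figure)
Violet → 7 (second significant figure)
Grey → 8 (third significant figure)
Orange → ×10^3 multiplier
Brown → ±1% tolerance
978 × 1000 = 978000 Ω
Allowed range: 968220 Ω to 987780 Ω.
972100 ohms lies inside that range.

yes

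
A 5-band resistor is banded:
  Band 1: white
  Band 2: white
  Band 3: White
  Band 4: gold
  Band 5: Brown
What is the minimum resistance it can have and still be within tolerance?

White → 9 (first significant figure)
White → 9 (second significant figure)
White → 9 (third significant figure)
Gold → ×0.1 multiplier
Brown → ±1% tolerance
999 × 0.1 = 99.9 Ω
Minimum = 99.9 × (1 − 1/100) = 98.901 Ω.

98.901 Ω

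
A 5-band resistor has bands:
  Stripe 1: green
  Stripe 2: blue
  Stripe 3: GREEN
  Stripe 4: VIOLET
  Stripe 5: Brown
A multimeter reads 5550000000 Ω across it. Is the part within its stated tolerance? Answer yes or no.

no

Green → 5 (first significant figure)
Blue → 6 (second significant figure)
Green → 5 (third significant figure)
Violet → ×10^7 multiplier
Brown → ±1% tolerance
565 × 10000000 = 5650000000 Ω
Allowed range: 5593500000 Ω to 5706500000 Ω.
5550000000 Ω lies outside that range.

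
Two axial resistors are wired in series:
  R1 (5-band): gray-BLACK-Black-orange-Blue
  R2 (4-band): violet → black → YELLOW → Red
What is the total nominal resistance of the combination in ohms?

R1: grey, black, black → 800; orange ×10^3 → 800000 Ω.
R2: violet, black → 70; yellow ×10^4 → 700000 Ω.
Series: 800000 + 700000 = 1500000 Ω.

1500000 Ω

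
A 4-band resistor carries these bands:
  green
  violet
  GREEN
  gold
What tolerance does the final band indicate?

The last band, gold, is the tolerance band.
Gold corresponds to ±5%.

±5%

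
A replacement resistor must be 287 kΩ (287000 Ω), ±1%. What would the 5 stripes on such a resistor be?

287000 Ω = 287 × 10^3.
2 → red
8 → grey
7 → violet
Multiplier 10^3 → orange.
±1% tolerance → brown.

red, grey, violet, orange, brown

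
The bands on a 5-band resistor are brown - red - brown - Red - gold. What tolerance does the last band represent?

±5%

The last band, gold, is the tolerance band.
Gold corresponds to ±5%.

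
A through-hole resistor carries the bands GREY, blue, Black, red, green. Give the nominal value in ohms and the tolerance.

86000 Ω ±0.5%

Grey → 8 (first significant figure)
Blue → 6 (second significant figure)
Black → 0 (third significant figure)
Red → ×10^2 multiplier
Green → ±0.5% tolerance
860 × 100 = 86000 Ω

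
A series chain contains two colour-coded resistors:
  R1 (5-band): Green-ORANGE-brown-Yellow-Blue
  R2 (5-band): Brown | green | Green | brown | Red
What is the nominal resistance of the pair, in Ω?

R1: green, orange, brown → 531; yellow ×10^4 → 5310000 Ω.
R2: brown, green, green → 155; brown ×10 → 1550 Ω.
Series: 5310000 + 1550 = 5311550 Ω.

5311550 Ω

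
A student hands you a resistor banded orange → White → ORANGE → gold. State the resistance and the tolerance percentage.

39000 Ω ±5%

Orange → 3 (first significant figure)
White → 9 (second significant figure)
Orange → ×10^3 multiplier
Gold → ±5% tolerance
39 × 1000 = 39000 Ω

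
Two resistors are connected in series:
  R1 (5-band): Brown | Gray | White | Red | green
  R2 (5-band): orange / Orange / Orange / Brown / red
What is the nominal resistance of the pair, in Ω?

R1: brown, grey, white → 189; red ×10^2 → 18900 Ω.
R2: orange, orange, orange → 333; brown ×10 → 3330 Ω.
Series: 18900 + 3330 = 22230 Ω.

22230 Ω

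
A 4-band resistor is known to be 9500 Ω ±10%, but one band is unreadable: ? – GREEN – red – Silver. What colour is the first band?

9500 Ω = 95 × 10^2.
The first band gives digit 9 of the significand, and 9 is white.

white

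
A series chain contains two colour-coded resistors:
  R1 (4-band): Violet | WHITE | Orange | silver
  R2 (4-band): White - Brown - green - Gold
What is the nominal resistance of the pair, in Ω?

9179000 Ω

R1: violet, white → 79; orange ×10^3 → 79000 Ω.
R2: white, brown → 91; green ×10^5 → 9100000 Ω.
Series: 79000 + 9100000 = 9179000 Ω.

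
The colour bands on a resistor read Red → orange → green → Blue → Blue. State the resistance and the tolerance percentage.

Red → 2 (first significant figure)
Orange → 3 (second significant figure)
Green → 5 (third significant figure)
Blue → ×10^6 multiplier
Blue → ±0.25% tolerance
235 × 1000000 = 235000000 Ω

235000000 Ω ±0.25%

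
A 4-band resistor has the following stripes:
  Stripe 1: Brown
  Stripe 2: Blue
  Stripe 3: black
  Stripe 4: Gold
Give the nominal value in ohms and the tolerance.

16 Ω ±5%

Brown → 1 (first significant figure)
Blue → 6 (second significant figure)
Black → ×1 multiplier
Gold → ±5% tolerance
16 × 1 = 16 Ω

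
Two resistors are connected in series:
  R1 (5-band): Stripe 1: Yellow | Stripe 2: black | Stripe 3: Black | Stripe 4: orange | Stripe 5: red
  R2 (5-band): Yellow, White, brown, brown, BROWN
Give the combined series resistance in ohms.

R1: yellow, black, black → 400; orange ×10^3 → 400000 Ω.
R2: yellow, white, brown → 491; brown ×10 → 4910 Ω.
Series: 400000 + 4910 = 404910 Ω.

404910 Ω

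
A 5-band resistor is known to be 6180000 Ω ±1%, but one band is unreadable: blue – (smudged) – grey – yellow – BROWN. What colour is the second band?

brown

6180000 Ω = 618 × 10^4.
The second band gives digit 1 of the significand, and 1 is brown.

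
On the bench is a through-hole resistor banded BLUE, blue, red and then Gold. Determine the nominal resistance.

Blue → 6 (first significant figure)
Blue → 6 (second significant figure)
Red → ×10^2 multiplier
66 × 100 = 6600 Ω

6600 Ω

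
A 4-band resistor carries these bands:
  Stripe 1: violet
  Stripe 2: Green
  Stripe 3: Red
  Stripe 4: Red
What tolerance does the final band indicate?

The last band, red, is the tolerance band.
Red corresponds to ±2%.

±2%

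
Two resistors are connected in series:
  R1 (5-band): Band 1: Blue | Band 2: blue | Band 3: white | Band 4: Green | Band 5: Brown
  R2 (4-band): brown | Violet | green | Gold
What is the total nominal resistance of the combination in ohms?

R1: blue, blue, white → 669; green ×10^5 → 66900000 Ω.
R2: brown, violet → 17; green ×10^5 → 1700000 Ω.
Series: 66900000 + 1700000 = 68600000 Ω.

68600000 Ω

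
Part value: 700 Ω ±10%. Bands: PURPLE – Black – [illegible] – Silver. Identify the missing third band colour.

700 Ω = 70 × 10^1.
The third band is the multiplier, 10^1, which is brown.

brown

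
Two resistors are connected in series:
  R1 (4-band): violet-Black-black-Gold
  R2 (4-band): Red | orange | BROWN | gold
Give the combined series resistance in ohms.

R1: violet, black → 70; black ×1 → 70 Ω.
R2: red, orange → 23; brown ×10 → 230 Ω.
Series: 70 + 230 = 300 Ω.

300 Ω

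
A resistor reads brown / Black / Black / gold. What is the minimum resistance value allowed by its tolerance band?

9.5 Ω

Brown → 1 (first significant figure)
Black → 0 (second significant figure)
Black → ×1 multiplier
Gold → ±5% tolerance
10 × 1 = 10 Ω
Minimum = 10 × (1 − 5/100) = 9.5 Ω.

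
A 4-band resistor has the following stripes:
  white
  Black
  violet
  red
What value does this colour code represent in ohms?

900000000 Ω

White → 9 (first significant figure)
Black → 0 (second significant figure)
Violet → ×10^7 multiplier
90 × 10000000 = 900000000 Ω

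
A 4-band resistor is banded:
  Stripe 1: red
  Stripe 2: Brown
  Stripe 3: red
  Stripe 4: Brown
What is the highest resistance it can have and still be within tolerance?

2121 Ω

Red → 2 (first significant figure)
Brown → 1 (second significant figure)
Red → ×10^2 multiplier
Brown → ±1% tolerance
21 × 100 = 2100 Ω
Highest = 2100 × (1 + 1/100) = 2121 Ω.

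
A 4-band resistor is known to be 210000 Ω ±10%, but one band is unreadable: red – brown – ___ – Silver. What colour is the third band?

yellow

210000 Ω = 21 × 10^4.
The third band is the multiplier, 10^4, which is yellow.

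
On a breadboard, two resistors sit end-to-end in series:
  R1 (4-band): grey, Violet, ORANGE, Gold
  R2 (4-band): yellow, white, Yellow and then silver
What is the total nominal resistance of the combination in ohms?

577000 Ω

R1: grey, violet → 87; orange ×10^3 → 87000 Ω.
R2: yellow, white → 49; yellow ×10^4 → 490000 Ω.
Series: 87000 + 490000 = 577000 Ω.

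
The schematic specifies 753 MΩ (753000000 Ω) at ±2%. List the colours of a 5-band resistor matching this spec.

753000000 Ω = 753 × 10^6.
7 → violet
5 → green
3 → orange
Multiplier 10^6 → blue.
±2% tolerance → red.

violet, green, orange, blue, red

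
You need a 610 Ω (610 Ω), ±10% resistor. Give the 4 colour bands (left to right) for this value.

blue, brown, brown, silver

610 Ω = 61 × 10^1.
6 → blue
1 → brown
Multiplier 10^1 → brown.
±10% tolerance → silver.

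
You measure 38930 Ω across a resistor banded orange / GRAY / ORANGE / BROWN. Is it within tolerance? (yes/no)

Orange → 3 (first significant figure)
Grey → 8 (second significant figure)
Orange → ×10^3 multiplier
Brown → ±1% tolerance
38 × 1000 = 38000 Ω
Allowed range: 37620 Ω to 38380 Ω.
38930 Ω lies outside that range.

no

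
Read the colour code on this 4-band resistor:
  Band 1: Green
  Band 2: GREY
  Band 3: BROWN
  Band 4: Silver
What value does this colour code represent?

580 Ω

Green → 5 (first significant figure)
Grey → 8 (second significant figure)
Brown → ×10 multiplier
58 × 10 = 580 Ω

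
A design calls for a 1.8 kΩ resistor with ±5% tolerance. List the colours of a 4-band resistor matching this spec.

1800 Ω = 18 × 10^2.
1 → brown
8 → grey
Multiplier 10^2 → red.
±5% tolerance → gold.

brown, grey, red, gold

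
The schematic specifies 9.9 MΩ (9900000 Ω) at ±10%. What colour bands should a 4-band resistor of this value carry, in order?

white, white, green, silver

9900000 Ω = 99 × 10^5.
9 → white
9 → white
Multiplier 10^5 → green.
±10% tolerance → silver.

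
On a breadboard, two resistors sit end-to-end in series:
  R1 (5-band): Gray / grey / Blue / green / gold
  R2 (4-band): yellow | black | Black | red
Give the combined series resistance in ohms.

88600040 Ω

R1: grey, grey, blue → 886; green ×10^5 → 88600000 Ω.
R2: yellow, black → 40; black ×1 → 40 Ω.
Series: 88600000 + 40 = 88600040 Ω.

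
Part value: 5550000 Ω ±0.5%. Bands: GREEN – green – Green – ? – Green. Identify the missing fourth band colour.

5550000 Ω = 555 × 10^4.
The fourth band is the multiplier, 10^4, which is yellow.

yellow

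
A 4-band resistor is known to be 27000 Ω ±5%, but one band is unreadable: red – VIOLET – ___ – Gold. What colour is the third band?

orange

27000 Ω = 27 × 10^3.
The third band is the multiplier, 10^3, which is orange.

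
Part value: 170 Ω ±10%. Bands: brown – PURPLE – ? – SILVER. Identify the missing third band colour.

170 Ω = 17 × 10^1.
The third band is the multiplier, 10^1, which is brown.

brown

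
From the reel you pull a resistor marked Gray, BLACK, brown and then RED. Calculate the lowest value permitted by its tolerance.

Grey → 8 (first significant figure)
Black → 0 (second significant figure)
Brown → ×10 multiplier
Red → ±2% tolerance
80 × 10 = 800 Ω
Lowest = 800 × (1 − 2/100) = 784 Ω.

784 Ω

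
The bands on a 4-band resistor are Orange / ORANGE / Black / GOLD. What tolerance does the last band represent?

The last band, gold, is the tolerance band.
Gold corresponds to ±5%.

±5%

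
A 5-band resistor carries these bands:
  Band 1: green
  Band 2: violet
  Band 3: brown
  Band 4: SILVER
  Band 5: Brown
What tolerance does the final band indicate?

The last band, brown, is the tolerance band.
Brown corresponds to ±1%.

±1%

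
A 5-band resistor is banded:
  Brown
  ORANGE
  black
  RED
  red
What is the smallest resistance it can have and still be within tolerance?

Brown → 1 (first significant figure)
Orange → 3 (second significant figure)
Black → 0 (third significant figure)
Red → ×10^2 multiplier
Red → ±2% tolerance
130 × 100 = 13000 Ω
Smallest = 13000 × (1 − 2/100) = 12740 Ω.

12740 Ω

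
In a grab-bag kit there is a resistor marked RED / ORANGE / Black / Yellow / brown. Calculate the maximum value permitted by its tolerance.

2323000 Ω

Red → 2 (first significant figure)
Orange → 3 (second significant figure)
Black → 0 (third significant figure)
Yellow → ×10^4 multiplier
Brown → ±1% tolerance
230 × 10000 = 2300000 Ω
Maximum = 2300000 × (1 + 1/100) = 2323000 Ω.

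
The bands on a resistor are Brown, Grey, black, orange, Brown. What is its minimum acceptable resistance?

Brown → 1 (first significant figure)
Grey → 8 (second significant figure)
Black → 0 (third significant figure)
Orange → ×10^3 multiplier
Brown → ±1% tolerance
180 × 1000 = 180000 Ω
Minimum = 180000 × (1 − 1/100) = 178200 Ω.

178200 Ω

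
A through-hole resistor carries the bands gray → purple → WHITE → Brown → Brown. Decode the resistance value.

Grey → 8 (first significant figure)
Violet → 7 (second significant figure)
White → 9 (third significant figure)
Brown → ×10 multiplier
879 × 10 = 8790 Ω

8790 Ω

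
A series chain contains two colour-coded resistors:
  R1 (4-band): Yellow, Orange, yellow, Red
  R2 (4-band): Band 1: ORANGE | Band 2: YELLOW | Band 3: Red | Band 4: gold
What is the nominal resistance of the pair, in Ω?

R1: yellow, orange → 43; yellow ×10^4 → 430000 Ω.
R2: orange, yellow → 34; red ×10^2 → 3400 Ω.
Series: 430000 + 3400 = 433400 Ω.

433400 Ω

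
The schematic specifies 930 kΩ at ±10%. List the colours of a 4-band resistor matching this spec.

white, orange, yellow, silver

930000 Ω = 93 × 10^4.
9 → white
3 → orange
Multiplier 10^4 → yellow.
±10% tolerance → silver.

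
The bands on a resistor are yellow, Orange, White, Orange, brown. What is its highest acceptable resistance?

Yellow → 4 (first significant figure)
Orange → 3 (second significant figure)
White → 9 (third significant figure)
Orange → ×10^3 multiplier
Brown → ±1% tolerance
439 × 1000 = 439000 Ω
Highest = 439000 × (1 + 1/100) = 443390 Ω.

443390 Ω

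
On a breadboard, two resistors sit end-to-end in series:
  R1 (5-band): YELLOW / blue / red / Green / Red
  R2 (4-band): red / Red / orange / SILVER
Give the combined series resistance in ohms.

46222000 Ω

R1: yellow, blue, red → 462; green ×10^5 → 46200000 Ω.
R2: red, red → 22; orange ×10^3 → 22000 Ω.
Series: 46200000 + 22000 = 46222000 Ω.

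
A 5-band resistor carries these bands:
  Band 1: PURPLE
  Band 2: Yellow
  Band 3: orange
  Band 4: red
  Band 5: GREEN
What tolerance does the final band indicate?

The last band, green, is the tolerance band.
Green corresponds to ±0.5%.

±0.5%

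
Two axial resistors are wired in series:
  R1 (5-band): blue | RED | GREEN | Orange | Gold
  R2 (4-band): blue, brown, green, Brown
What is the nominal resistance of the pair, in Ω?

R1: blue, red, green → 625; orange ×10^3 → 625000 Ω.
R2: blue, brown → 61; green ×10^5 → 6100000 Ω.
Series: 625000 + 6100000 = 6725000 Ω.

6725000 Ω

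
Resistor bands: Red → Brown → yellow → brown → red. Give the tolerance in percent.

±2%

The last band, red, is the tolerance band.
Red corresponds to ±2%.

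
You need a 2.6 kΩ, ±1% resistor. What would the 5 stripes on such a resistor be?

red, blue, black, brown, brown

2600 Ω = 260 × 10^1.
2 → red
6 → blue
0 → black
Multiplier 10^1 → brown.
±1% tolerance → brown.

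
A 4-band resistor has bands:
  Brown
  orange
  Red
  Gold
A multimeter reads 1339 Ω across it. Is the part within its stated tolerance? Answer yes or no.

yes

Brown → 1 (first significant figure)
Orange → 3 (second significant figure)
Red → ×10^2 multiplier
Gold → ±5% tolerance
13 × 100 = 1300 Ω
Allowed range: 1235 Ω to 1365 Ω.
1339 Ω lies inside that range.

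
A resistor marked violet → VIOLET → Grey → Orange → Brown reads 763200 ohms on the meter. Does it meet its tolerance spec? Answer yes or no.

no

Violet → 7 (first significant figure)
Violet → 7 (second significant figure)
Grey → 8 (third significant figure)
Orange → ×10^3 multiplier
Brown → ±1% tolerance
778 × 1000 = 778000 Ω
Allowed range: 770220 Ω to 785780 Ω.
763200 ohms lies outside that range.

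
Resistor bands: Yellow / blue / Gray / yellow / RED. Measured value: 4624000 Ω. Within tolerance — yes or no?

Yellow → 4 (first significant figure)
Blue → 6 (second significant figure)
Grey → 8 (third significant figure)
Yellow → ×10^4 multiplier
Red → ±2% tolerance
468 × 10000 = 4680000 Ω
Allowed range: 4586400 Ω to 4773600 Ω.
4624000 Ω lies inside that range.

yes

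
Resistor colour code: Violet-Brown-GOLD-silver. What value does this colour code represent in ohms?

7.1 Ω

Violet → 7 (first significant figure)
Brown → 1 (second significant figure)
Gold → ×0.1 multiplier
71 × 0.1 = 7.1 Ω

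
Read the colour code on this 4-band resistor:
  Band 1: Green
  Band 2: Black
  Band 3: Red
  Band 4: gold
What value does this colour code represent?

5000 Ω

Green → 5 (first significant figure)
Black → 0 (second significant figure)
Red → ×10^2 multiplier
50 × 100 = 5000 Ω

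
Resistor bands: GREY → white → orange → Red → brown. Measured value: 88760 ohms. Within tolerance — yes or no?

yes

Grey → 8 (first significant figure)
White → 9 (second significant figure)
Orange → 3 (third significant figure)
Red → ×10^2 multiplier
Brown → ±1% tolerance
893 × 100 = 89300 Ω
Allowed range: 88407 Ω to 90193 Ω.
88760 ohms lies inside that range.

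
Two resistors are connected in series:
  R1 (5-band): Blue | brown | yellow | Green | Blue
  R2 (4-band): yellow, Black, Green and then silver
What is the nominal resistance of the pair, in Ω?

R1: blue, brown, yellow → 614; green ×10^5 → 61400000 Ω.
R2: yellow, black → 40; green ×10^5 → 4000000 Ω.
Series: 61400000 + 4000000 = 65400000 Ω.

65400000 Ω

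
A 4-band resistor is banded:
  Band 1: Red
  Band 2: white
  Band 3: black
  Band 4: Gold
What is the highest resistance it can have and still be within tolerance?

Red → 2 (first significant figure)
White → 9 (second significant figure)
Black → ×1 multiplier
Gold → ±5% tolerance
29 × 1 = 29 Ω
Highest = 29 × (1 + 5/100) = 30.45 Ω.

30.45 Ω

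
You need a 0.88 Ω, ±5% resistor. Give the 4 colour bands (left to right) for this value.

0.88 Ω = 88 × 10^-2.
8 → grey
8 → grey
Multiplier 10^-2 → silver.
±5% tolerance → gold.

grey, grey, silver, gold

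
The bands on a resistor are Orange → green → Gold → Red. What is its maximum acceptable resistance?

3.57 Ω

Orange → 3 (first significant figure)
Green → 5 (second significant figure)
Gold → ×0.1 multiplier
Red → ±2% tolerance
35 × 0.1 = 3.5 Ω
Maximum = 3.5 × (1 + 2/100) = 3.57 Ω.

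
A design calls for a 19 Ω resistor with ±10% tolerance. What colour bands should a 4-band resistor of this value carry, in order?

19 Ω = 19 × 10^0.
1 → brown
9 → white
Multiplier 10^0 → black.
±10% tolerance → silver.

brown, white, black, silver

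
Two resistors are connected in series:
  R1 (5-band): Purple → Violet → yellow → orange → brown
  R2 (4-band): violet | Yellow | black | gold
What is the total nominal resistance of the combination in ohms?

R1: violet, violet, yellow → 774; orange ×10^3 → 774000 Ω.
R2: violet, yellow → 74; black ×1 → 74 Ω.
Series: 774000 + 74 = 774074 Ω.

774074 Ω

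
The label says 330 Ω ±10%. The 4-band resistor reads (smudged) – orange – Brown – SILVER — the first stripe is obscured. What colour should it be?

orange

330 Ω = 33 × 10^1.
The first band gives digit 3 of the significand, and 3 is orange.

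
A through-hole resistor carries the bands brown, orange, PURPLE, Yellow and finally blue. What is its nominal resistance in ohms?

Brown → 1 (first significant figure)
Orange → 3 (second significant figure)
Violet → 7 (third significant figure)
Yellow → ×10^4 multiplier
137 × 10000 = 1370000 Ω

1370000 Ω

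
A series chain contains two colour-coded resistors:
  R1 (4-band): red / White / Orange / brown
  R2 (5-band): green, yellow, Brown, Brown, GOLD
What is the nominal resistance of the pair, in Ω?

34410 Ω

R1: red, white → 29; orange ×10^3 → 29000 Ω.
R2: green, yellow, brown → 541; brown ×10 → 5410 Ω.
Series: 29000 + 5410 = 34410 Ω.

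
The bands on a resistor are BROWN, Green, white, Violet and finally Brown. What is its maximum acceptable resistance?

Brown → 1 (first significant figure)
Green → 5 (second significant figure)
White → 9 (third significant figure)
Violet → ×10^7 multiplier
Brown → ±1% tolerance
159 × 10000000 = 1590000000 Ω
Maximum = 1590000000 × (1 + 1/100) = 1605900000 Ω.

1605900000 Ω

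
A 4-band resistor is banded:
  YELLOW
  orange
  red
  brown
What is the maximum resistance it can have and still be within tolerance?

Yellow → 4 (first significant figure)
Orange → 3 (second significant figure)
Red → ×10^2 multiplier
Brown → ±1% tolerance
43 × 100 = 4300 Ω
Maximum = 4300 × (1 + 1/100) = 4343 Ω.

4343 Ω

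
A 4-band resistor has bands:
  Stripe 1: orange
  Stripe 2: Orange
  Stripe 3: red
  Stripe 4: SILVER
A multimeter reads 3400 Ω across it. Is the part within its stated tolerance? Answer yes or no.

yes

Orange → 3 (first significant figure)
Orange → 3 (second significant figure)
Red → ×10^2 multiplier
Silver → ±10% tolerance
33 × 100 = 3300 Ω
Allowed range: 2970 Ω to 3630 Ω.
3400 Ω lies inside that range.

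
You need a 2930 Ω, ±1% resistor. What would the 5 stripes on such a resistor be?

2930 Ω = 293 × 10^1.
2 → red
9 → white
3 → orange
Multiplier 10^1 → brown.
±1% tolerance → brown.

red, white, orange, brown, brown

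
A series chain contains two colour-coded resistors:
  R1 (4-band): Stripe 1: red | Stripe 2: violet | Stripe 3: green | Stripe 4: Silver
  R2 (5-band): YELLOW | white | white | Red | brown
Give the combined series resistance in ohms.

R1: red, violet → 27; green ×10^5 → 2700000 Ω.
R2: yellow, white, white → 499; red ×10^2 → 49900 Ω.
Series: 2700000 + 49900 = 2749900 Ω.

2749900 Ω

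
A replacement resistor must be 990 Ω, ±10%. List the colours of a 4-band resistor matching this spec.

white, white, brown, silver

990 Ω = 99 × 10^1.
9 → white
9 → white
Multiplier 10^1 → brown.
±10% tolerance → silver.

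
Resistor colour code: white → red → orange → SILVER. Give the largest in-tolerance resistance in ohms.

101200 Ω

White → 9 (first significant figure)
Red → 2 (second significant figure)
Orange → ×10^3 multiplier
Silver → ±10% tolerance
92 × 1000 = 92000 Ω
Largest = 92000 × (1 + 10/100) = 101200 Ω.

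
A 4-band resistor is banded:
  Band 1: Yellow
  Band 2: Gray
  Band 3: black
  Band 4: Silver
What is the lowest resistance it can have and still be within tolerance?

43.2 Ω

Yellow → 4 (first significant figure)
Grey → 8 (second significant figure)
Black → ×1 multiplier
Silver → ±10% tolerance
48 × 1 = 48 Ω
Lowest = 48 × (1 − 10/100) = 43.2 Ω.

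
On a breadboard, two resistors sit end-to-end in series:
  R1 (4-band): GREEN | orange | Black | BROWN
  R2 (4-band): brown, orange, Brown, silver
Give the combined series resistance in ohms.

183 Ω

R1: green, orange → 53; black ×1 → 53 Ω.
R2: brown, orange → 13; brown ×10 → 130 Ω.
Series: 53 + 130 = 183 Ω.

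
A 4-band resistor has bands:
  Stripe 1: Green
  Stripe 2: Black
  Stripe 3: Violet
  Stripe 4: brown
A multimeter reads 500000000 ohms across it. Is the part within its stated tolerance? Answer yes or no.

Green → 5 (first significant figure)
Black → 0 (second significant figure)
Violet → ×10^7 multiplier
Brown → ±1% tolerance
50 × 10000000 = 500000000 Ω
Allowed range: 495000000 Ω to 505000000 Ω.
500000000 ohms lies inside that range.

yes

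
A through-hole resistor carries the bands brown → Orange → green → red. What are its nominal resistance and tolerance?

1300000 Ω ±2%

Brown → 1 (first significant figure)
Orange → 3 (second significant figure)
Green → ×10^5 multiplier
Red → ±2% tolerance
13 × 100000 = 1300000 Ω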